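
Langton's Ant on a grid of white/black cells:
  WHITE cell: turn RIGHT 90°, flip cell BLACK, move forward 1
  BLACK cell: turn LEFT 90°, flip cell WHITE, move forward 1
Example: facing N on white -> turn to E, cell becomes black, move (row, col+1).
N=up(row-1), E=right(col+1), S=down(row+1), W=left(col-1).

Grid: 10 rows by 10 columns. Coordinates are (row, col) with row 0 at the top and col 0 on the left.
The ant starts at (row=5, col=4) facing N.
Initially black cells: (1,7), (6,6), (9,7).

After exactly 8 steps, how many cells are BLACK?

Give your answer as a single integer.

Answer: 9

Derivation:
Step 1: on WHITE (5,4): turn R to E, flip to black, move to (5,5). |black|=4
Step 2: on WHITE (5,5): turn R to S, flip to black, move to (6,5). |black|=5
Step 3: on WHITE (6,5): turn R to W, flip to black, move to (6,4). |black|=6
Step 4: on WHITE (6,4): turn R to N, flip to black, move to (5,4). |black|=7
Step 5: on BLACK (5,4): turn L to W, flip to white, move to (5,3). |black|=6
Step 6: on WHITE (5,3): turn R to N, flip to black, move to (4,3). |black|=7
Step 7: on WHITE (4,3): turn R to E, flip to black, move to (4,4). |black|=8
Step 8: on WHITE (4,4): turn R to S, flip to black, move to (5,4). |black|=9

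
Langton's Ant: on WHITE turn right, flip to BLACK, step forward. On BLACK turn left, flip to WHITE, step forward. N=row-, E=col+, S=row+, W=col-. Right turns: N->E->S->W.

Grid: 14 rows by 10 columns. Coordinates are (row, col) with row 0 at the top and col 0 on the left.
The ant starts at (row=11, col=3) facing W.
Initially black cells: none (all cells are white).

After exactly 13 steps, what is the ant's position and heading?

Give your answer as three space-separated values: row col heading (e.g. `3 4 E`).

Answer: 12 3 N

Derivation:
Step 1: on WHITE (11,3): turn R to N, flip to black, move to (10,3). |black|=1
Step 2: on WHITE (10,3): turn R to E, flip to black, move to (10,4). |black|=2
Step 3: on WHITE (10,4): turn R to S, flip to black, move to (11,4). |black|=3
Step 4: on WHITE (11,4): turn R to W, flip to black, move to (11,3). |black|=4
Step 5: on BLACK (11,3): turn L to S, flip to white, move to (12,3). |black|=3
Step 6: on WHITE (12,3): turn R to W, flip to black, move to (12,2). |black|=4
Step 7: on WHITE (12,2): turn R to N, flip to black, move to (11,2). |black|=5
Step 8: on WHITE (11,2): turn R to E, flip to black, move to (11,3). |black|=6
Step 9: on WHITE (11,3): turn R to S, flip to black, move to (12,3). |black|=7
Step 10: on BLACK (12,3): turn L to E, flip to white, move to (12,4). |black|=6
Step 11: on WHITE (12,4): turn R to S, flip to black, move to (13,4). |black|=7
Step 12: on WHITE (13,4): turn R to W, flip to black, move to (13,3). |black|=8
Step 13: on WHITE (13,3): turn R to N, flip to black, move to (12,3). |black|=9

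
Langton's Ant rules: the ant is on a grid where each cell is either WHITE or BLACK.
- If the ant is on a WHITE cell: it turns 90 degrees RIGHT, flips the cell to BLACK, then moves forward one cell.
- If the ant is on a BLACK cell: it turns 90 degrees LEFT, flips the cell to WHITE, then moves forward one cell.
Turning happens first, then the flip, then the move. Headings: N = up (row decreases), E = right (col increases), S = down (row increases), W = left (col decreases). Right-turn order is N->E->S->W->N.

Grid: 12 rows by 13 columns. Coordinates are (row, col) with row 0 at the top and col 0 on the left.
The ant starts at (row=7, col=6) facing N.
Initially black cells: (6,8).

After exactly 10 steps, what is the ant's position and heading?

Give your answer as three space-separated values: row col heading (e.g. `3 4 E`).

Answer: 8 5 S

Derivation:
Step 1: on WHITE (7,6): turn R to E, flip to black, move to (7,7). |black|=2
Step 2: on WHITE (7,7): turn R to S, flip to black, move to (8,7). |black|=3
Step 3: on WHITE (8,7): turn R to W, flip to black, move to (8,6). |black|=4
Step 4: on WHITE (8,6): turn R to N, flip to black, move to (7,6). |black|=5
Step 5: on BLACK (7,6): turn L to W, flip to white, move to (7,5). |black|=4
Step 6: on WHITE (7,5): turn R to N, flip to black, move to (6,5). |black|=5
Step 7: on WHITE (6,5): turn R to E, flip to black, move to (6,6). |black|=6
Step 8: on WHITE (6,6): turn R to S, flip to black, move to (7,6). |black|=7
Step 9: on WHITE (7,6): turn R to W, flip to black, move to (7,5). |black|=8
Step 10: on BLACK (7,5): turn L to S, flip to white, move to (8,5). |black|=7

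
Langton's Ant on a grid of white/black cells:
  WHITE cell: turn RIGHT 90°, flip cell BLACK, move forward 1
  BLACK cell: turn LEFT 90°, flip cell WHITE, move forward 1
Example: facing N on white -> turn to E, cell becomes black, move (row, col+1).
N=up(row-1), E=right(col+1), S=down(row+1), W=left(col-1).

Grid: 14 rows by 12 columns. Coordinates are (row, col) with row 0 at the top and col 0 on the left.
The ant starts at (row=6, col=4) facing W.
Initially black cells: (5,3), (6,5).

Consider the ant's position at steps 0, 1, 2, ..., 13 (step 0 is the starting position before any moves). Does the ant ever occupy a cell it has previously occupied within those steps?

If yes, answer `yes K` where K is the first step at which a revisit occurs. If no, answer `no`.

Answer: yes 7

Derivation:
Step 1: on WHITE (6,4): turn R to N, flip to black, move to (5,4). |black|=3 — new cell
Step 2: on WHITE (5,4): turn R to E, flip to black, move to (5,5). |black|=4 — new cell
Step 3: on WHITE (5,5): turn R to S, flip to black, move to (6,5). |black|=5 — new cell
Step 4: on BLACK (6,5): turn L to E, flip to white, move to (6,6). |black|=4 — new cell
Step 5: on WHITE (6,6): turn R to S, flip to black, move to (7,6). |black|=5 — new cell
Step 6: on WHITE (7,6): turn R to W, flip to black, move to (7,5). |black|=6 — new cell
Step 7: on WHITE (7,5): turn R to N, flip to black, move to (6,5). |black|=7 — REVISIT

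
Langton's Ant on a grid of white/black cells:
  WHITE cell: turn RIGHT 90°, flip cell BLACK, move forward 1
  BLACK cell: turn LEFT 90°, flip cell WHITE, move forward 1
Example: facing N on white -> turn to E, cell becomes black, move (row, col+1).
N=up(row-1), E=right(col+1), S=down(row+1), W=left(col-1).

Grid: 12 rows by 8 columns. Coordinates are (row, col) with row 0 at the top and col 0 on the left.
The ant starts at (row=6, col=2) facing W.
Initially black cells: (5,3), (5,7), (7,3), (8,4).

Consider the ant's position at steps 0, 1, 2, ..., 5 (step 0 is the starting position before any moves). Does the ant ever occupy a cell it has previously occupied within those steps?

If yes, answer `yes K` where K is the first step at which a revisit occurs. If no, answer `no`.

Step 1: on WHITE (6,2): turn R to N, flip to black, move to (5,2). |black|=5 — new cell
Step 2: on WHITE (5,2): turn R to E, flip to black, move to (5,3). |black|=6 — new cell
Step 3: on BLACK (5,3): turn L to N, flip to white, move to (4,3). |black|=5 — new cell
Step 4: on WHITE (4,3): turn R to E, flip to black, move to (4,4). |black|=6 — new cell
Step 5: on WHITE (4,4): turn R to S, flip to black, move to (5,4). |black|=7 — new cell
No revisit within 5 steps.

Answer: no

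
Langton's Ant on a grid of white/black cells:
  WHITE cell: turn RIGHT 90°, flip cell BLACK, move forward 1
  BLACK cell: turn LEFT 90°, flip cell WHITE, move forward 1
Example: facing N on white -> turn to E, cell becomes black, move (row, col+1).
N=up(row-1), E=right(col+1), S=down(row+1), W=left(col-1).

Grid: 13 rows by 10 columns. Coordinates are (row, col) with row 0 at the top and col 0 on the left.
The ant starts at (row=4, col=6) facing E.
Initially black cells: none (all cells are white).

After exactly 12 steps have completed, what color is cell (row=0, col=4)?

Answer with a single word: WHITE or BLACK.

Step 1: on WHITE (4,6): turn R to S, flip to black, move to (5,6). |black|=1
Step 2: on WHITE (5,6): turn R to W, flip to black, move to (5,5). |black|=2
Step 3: on WHITE (5,5): turn R to N, flip to black, move to (4,5). |black|=3
Step 4: on WHITE (4,5): turn R to E, flip to black, move to (4,6). |black|=4
Step 5: on BLACK (4,6): turn L to N, flip to white, move to (3,6). |black|=3
Step 6: on WHITE (3,6): turn R to E, flip to black, move to (3,7). |black|=4
Step 7: on WHITE (3,7): turn R to S, flip to black, move to (4,7). |black|=5
Step 8: on WHITE (4,7): turn R to W, flip to black, move to (4,6). |black|=6
Step 9: on WHITE (4,6): turn R to N, flip to black, move to (3,6). |black|=7
Step 10: on BLACK (3,6): turn L to W, flip to white, move to (3,5). |black|=6
Step 11: on WHITE (3,5): turn R to N, flip to black, move to (2,5). |black|=7
Step 12: on WHITE (2,5): turn R to E, flip to black, move to (2,6). |black|=8

Answer: WHITE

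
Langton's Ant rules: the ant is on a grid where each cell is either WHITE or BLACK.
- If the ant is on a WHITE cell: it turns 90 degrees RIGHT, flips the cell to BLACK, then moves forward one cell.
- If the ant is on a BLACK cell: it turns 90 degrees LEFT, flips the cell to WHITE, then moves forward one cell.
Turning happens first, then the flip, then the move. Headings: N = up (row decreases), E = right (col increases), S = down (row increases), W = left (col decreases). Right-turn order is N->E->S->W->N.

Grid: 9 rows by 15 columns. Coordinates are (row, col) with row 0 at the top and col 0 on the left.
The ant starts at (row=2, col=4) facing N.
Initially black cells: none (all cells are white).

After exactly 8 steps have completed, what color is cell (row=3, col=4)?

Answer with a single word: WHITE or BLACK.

Step 1: on WHITE (2,4): turn R to E, flip to black, move to (2,5). |black|=1
Step 2: on WHITE (2,5): turn R to S, flip to black, move to (3,5). |black|=2
Step 3: on WHITE (3,5): turn R to W, flip to black, move to (3,4). |black|=3
Step 4: on WHITE (3,4): turn R to N, flip to black, move to (2,4). |black|=4
Step 5: on BLACK (2,4): turn L to W, flip to white, move to (2,3). |black|=3
Step 6: on WHITE (2,3): turn R to N, flip to black, move to (1,3). |black|=4
Step 7: on WHITE (1,3): turn R to E, flip to black, move to (1,4). |black|=5
Step 8: on WHITE (1,4): turn R to S, flip to black, move to (2,4). |black|=6

Answer: BLACK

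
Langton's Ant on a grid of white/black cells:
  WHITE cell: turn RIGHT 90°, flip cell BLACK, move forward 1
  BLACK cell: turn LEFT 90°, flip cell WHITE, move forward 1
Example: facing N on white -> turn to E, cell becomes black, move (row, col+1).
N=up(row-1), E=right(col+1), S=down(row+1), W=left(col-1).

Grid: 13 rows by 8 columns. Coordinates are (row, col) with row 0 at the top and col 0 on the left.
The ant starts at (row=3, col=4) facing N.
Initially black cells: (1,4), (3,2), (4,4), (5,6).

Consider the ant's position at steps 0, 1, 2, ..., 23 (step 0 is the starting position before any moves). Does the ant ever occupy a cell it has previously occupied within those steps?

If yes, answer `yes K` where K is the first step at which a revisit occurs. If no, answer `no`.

Step 1: on WHITE (3,4): turn R to E, flip to black, move to (3,5). |black|=5 — new cell
Step 2: on WHITE (3,5): turn R to S, flip to black, move to (4,5). |black|=6 — new cell
Step 3: on WHITE (4,5): turn R to W, flip to black, move to (4,4). |black|=7 — new cell
Step 4: on BLACK (4,4): turn L to S, flip to white, move to (5,4). |black|=6 — new cell
Step 5: on WHITE (5,4): turn R to W, flip to black, move to (5,3). |black|=7 — new cell
Step 6: on WHITE (5,3): turn R to N, flip to black, move to (4,3). |black|=8 — new cell
Step 7: on WHITE (4,3): turn R to E, flip to black, move to (4,4). |black|=9 — REVISIT

Answer: yes 7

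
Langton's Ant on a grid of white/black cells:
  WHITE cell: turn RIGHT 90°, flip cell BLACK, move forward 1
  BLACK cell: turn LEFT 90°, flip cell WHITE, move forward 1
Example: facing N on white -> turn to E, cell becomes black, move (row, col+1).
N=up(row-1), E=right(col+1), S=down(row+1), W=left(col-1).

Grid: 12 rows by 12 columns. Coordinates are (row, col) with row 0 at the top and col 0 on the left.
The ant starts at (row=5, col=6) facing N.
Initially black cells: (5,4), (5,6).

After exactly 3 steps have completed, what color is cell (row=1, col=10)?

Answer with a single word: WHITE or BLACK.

Answer: WHITE

Derivation:
Step 1: on BLACK (5,6): turn L to W, flip to white, move to (5,5). |black|=1
Step 2: on WHITE (5,5): turn R to N, flip to black, move to (4,5). |black|=2
Step 3: on WHITE (4,5): turn R to E, flip to black, move to (4,6). |black|=3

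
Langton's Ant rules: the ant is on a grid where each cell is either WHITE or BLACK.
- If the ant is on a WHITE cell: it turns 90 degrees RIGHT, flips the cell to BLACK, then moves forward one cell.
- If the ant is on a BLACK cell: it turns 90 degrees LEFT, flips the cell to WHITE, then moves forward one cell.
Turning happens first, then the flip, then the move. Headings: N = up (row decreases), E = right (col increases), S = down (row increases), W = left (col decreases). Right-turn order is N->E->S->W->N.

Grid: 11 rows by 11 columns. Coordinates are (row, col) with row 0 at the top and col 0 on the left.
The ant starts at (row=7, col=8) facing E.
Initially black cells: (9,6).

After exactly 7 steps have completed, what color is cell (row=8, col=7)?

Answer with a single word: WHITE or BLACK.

Step 1: on WHITE (7,8): turn R to S, flip to black, move to (8,8). |black|=2
Step 2: on WHITE (8,8): turn R to W, flip to black, move to (8,7). |black|=3
Step 3: on WHITE (8,7): turn R to N, flip to black, move to (7,7). |black|=4
Step 4: on WHITE (7,7): turn R to E, flip to black, move to (7,8). |black|=5
Step 5: on BLACK (7,8): turn L to N, flip to white, move to (6,8). |black|=4
Step 6: on WHITE (6,8): turn R to E, flip to black, move to (6,9). |black|=5
Step 7: on WHITE (6,9): turn R to S, flip to black, move to (7,9). |black|=6

Answer: BLACK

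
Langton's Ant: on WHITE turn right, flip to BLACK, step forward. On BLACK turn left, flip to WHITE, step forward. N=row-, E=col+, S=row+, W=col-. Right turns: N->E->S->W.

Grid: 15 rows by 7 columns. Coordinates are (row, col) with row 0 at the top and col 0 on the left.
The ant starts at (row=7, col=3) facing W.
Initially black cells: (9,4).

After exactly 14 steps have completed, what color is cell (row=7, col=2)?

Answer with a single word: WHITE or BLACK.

Answer: BLACK

Derivation:
Step 1: on WHITE (7,3): turn R to N, flip to black, move to (6,3). |black|=2
Step 2: on WHITE (6,3): turn R to E, flip to black, move to (6,4). |black|=3
Step 3: on WHITE (6,4): turn R to S, flip to black, move to (7,4). |black|=4
Step 4: on WHITE (7,4): turn R to W, flip to black, move to (7,3). |black|=5
Step 5: on BLACK (7,3): turn L to S, flip to white, move to (8,3). |black|=4
Step 6: on WHITE (8,3): turn R to W, flip to black, move to (8,2). |black|=5
Step 7: on WHITE (8,2): turn R to N, flip to black, move to (7,2). |black|=6
Step 8: on WHITE (7,2): turn R to E, flip to black, move to (7,3). |black|=7
Step 9: on WHITE (7,3): turn R to S, flip to black, move to (8,3). |black|=8
Step 10: on BLACK (8,3): turn L to E, flip to white, move to (8,4). |black|=7
Step 11: on WHITE (8,4): turn R to S, flip to black, move to (9,4). |black|=8
Step 12: on BLACK (9,4): turn L to E, flip to white, move to (9,5). |black|=7
Step 13: on WHITE (9,5): turn R to S, flip to black, move to (10,5). |black|=8
Step 14: on WHITE (10,5): turn R to W, flip to black, move to (10,4). |black|=9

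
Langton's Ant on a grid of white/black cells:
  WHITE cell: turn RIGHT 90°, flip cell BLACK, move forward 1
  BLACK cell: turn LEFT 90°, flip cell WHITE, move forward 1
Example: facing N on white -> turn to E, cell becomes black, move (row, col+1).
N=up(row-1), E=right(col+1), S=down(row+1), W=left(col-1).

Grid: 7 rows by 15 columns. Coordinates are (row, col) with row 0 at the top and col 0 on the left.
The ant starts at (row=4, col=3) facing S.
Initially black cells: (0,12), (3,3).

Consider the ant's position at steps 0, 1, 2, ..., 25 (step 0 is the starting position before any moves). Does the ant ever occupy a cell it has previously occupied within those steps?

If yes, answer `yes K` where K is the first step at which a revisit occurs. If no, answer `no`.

Answer: yes 7

Derivation:
Step 1: on WHITE (4,3): turn R to W, flip to black, move to (4,2). |black|=3 — new cell
Step 2: on WHITE (4,2): turn R to N, flip to black, move to (3,2). |black|=4 — new cell
Step 3: on WHITE (3,2): turn R to E, flip to black, move to (3,3). |black|=5 — new cell
Step 4: on BLACK (3,3): turn L to N, flip to white, move to (2,3). |black|=4 — new cell
Step 5: on WHITE (2,3): turn R to E, flip to black, move to (2,4). |black|=5 — new cell
Step 6: on WHITE (2,4): turn R to S, flip to black, move to (3,4). |black|=6 — new cell
Step 7: on WHITE (3,4): turn R to W, flip to black, move to (3,3). |black|=7 — REVISIT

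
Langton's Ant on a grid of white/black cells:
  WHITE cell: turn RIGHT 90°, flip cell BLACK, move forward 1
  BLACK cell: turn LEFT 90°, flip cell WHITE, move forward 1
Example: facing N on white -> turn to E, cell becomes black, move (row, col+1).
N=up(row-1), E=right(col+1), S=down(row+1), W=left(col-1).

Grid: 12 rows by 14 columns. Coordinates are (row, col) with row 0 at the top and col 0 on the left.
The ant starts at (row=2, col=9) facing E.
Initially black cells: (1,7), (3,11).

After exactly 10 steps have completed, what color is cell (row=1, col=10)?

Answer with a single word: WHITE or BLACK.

Answer: BLACK

Derivation:
Step 1: on WHITE (2,9): turn R to S, flip to black, move to (3,9). |black|=3
Step 2: on WHITE (3,9): turn R to W, flip to black, move to (3,8). |black|=4
Step 3: on WHITE (3,8): turn R to N, flip to black, move to (2,8). |black|=5
Step 4: on WHITE (2,8): turn R to E, flip to black, move to (2,9). |black|=6
Step 5: on BLACK (2,9): turn L to N, flip to white, move to (1,9). |black|=5
Step 6: on WHITE (1,9): turn R to E, flip to black, move to (1,10). |black|=6
Step 7: on WHITE (1,10): turn R to S, flip to black, move to (2,10). |black|=7
Step 8: on WHITE (2,10): turn R to W, flip to black, move to (2,9). |black|=8
Step 9: on WHITE (2,9): turn R to N, flip to black, move to (1,9). |black|=9
Step 10: on BLACK (1,9): turn L to W, flip to white, move to (1,8). |black|=8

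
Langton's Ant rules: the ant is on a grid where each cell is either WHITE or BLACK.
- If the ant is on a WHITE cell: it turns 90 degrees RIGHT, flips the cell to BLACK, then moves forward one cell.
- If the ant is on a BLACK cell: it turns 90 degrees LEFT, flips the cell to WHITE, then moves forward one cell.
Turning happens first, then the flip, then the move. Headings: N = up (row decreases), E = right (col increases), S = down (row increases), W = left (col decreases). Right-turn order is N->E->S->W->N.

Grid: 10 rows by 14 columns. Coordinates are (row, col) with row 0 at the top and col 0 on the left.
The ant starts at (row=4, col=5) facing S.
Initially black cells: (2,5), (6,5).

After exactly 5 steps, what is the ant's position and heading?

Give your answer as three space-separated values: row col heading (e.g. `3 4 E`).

Step 1: on WHITE (4,5): turn R to W, flip to black, move to (4,4). |black|=3
Step 2: on WHITE (4,4): turn R to N, flip to black, move to (3,4). |black|=4
Step 3: on WHITE (3,4): turn R to E, flip to black, move to (3,5). |black|=5
Step 4: on WHITE (3,5): turn R to S, flip to black, move to (4,5). |black|=6
Step 5: on BLACK (4,5): turn L to E, flip to white, move to (4,6). |black|=5

Answer: 4 6 E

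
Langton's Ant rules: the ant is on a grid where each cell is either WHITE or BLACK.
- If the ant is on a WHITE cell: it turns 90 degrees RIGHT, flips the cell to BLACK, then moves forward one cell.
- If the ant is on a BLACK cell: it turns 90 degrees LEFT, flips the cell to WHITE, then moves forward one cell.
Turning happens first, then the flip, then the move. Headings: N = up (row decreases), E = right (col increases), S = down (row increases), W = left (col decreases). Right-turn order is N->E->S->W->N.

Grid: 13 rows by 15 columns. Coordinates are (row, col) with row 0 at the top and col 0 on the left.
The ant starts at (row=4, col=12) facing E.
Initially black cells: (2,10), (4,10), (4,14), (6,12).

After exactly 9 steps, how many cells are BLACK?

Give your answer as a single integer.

Answer: 11

Derivation:
Step 1: on WHITE (4,12): turn R to S, flip to black, move to (5,12). |black|=5
Step 2: on WHITE (5,12): turn R to W, flip to black, move to (5,11). |black|=6
Step 3: on WHITE (5,11): turn R to N, flip to black, move to (4,11). |black|=7
Step 4: on WHITE (4,11): turn R to E, flip to black, move to (4,12). |black|=8
Step 5: on BLACK (4,12): turn L to N, flip to white, move to (3,12). |black|=7
Step 6: on WHITE (3,12): turn R to E, flip to black, move to (3,13). |black|=8
Step 7: on WHITE (3,13): turn R to S, flip to black, move to (4,13). |black|=9
Step 8: on WHITE (4,13): turn R to W, flip to black, move to (4,12). |black|=10
Step 9: on WHITE (4,12): turn R to N, flip to black, move to (3,12). |black|=11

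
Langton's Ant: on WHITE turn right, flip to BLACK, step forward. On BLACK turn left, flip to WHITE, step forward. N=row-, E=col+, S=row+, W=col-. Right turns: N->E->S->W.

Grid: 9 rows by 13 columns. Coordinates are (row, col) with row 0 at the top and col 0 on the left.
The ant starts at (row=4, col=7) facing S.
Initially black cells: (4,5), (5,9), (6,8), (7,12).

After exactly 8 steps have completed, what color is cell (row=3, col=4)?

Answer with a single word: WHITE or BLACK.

Step 1: on WHITE (4,7): turn R to W, flip to black, move to (4,6). |black|=5
Step 2: on WHITE (4,6): turn R to N, flip to black, move to (3,6). |black|=6
Step 3: on WHITE (3,6): turn R to E, flip to black, move to (3,7). |black|=7
Step 4: on WHITE (3,7): turn R to S, flip to black, move to (4,7). |black|=8
Step 5: on BLACK (4,7): turn L to E, flip to white, move to (4,8). |black|=7
Step 6: on WHITE (4,8): turn R to S, flip to black, move to (5,8). |black|=8
Step 7: on WHITE (5,8): turn R to W, flip to black, move to (5,7). |black|=9
Step 8: on WHITE (5,7): turn R to N, flip to black, move to (4,7). |black|=10

Answer: WHITE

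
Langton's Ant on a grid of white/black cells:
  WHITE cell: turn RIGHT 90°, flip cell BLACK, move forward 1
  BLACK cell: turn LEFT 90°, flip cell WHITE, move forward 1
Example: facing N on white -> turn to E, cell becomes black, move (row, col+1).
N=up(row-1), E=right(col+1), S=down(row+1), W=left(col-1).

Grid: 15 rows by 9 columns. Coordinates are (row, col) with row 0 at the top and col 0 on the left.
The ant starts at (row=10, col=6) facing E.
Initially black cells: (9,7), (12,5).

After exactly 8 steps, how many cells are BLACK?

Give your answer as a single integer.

Step 1: on WHITE (10,6): turn R to S, flip to black, move to (11,6). |black|=3
Step 2: on WHITE (11,6): turn R to W, flip to black, move to (11,5). |black|=4
Step 3: on WHITE (11,5): turn R to N, flip to black, move to (10,5). |black|=5
Step 4: on WHITE (10,5): turn R to E, flip to black, move to (10,6). |black|=6
Step 5: on BLACK (10,6): turn L to N, flip to white, move to (9,6). |black|=5
Step 6: on WHITE (9,6): turn R to E, flip to black, move to (9,7). |black|=6
Step 7: on BLACK (9,7): turn L to N, flip to white, move to (8,7). |black|=5
Step 8: on WHITE (8,7): turn R to E, flip to black, move to (8,8). |black|=6

Answer: 6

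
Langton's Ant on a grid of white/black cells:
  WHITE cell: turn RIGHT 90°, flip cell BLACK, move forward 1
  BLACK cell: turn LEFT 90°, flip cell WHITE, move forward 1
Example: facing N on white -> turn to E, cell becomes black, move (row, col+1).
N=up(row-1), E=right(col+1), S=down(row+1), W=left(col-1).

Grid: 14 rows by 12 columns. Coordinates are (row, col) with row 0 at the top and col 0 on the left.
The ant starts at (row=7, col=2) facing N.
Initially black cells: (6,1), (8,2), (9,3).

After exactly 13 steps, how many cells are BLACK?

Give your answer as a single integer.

Answer: 6

Derivation:
Step 1: on WHITE (7,2): turn R to E, flip to black, move to (7,3). |black|=4
Step 2: on WHITE (7,3): turn R to S, flip to black, move to (8,3). |black|=5
Step 3: on WHITE (8,3): turn R to W, flip to black, move to (8,2). |black|=6
Step 4: on BLACK (8,2): turn L to S, flip to white, move to (9,2). |black|=5
Step 5: on WHITE (9,2): turn R to W, flip to black, move to (9,1). |black|=6
Step 6: on WHITE (9,1): turn R to N, flip to black, move to (8,1). |black|=7
Step 7: on WHITE (8,1): turn R to E, flip to black, move to (8,2). |black|=8
Step 8: on WHITE (8,2): turn R to S, flip to black, move to (9,2). |black|=9
Step 9: on BLACK (9,2): turn L to E, flip to white, move to (9,3). |black|=8
Step 10: on BLACK (9,3): turn L to N, flip to white, move to (8,3). |black|=7
Step 11: on BLACK (8,3): turn L to W, flip to white, move to (8,2). |black|=6
Step 12: on BLACK (8,2): turn L to S, flip to white, move to (9,2). |black|=5
Step 13: on WHITE (9,2): turn R to W, flip to black, move to (9,1). |black|=6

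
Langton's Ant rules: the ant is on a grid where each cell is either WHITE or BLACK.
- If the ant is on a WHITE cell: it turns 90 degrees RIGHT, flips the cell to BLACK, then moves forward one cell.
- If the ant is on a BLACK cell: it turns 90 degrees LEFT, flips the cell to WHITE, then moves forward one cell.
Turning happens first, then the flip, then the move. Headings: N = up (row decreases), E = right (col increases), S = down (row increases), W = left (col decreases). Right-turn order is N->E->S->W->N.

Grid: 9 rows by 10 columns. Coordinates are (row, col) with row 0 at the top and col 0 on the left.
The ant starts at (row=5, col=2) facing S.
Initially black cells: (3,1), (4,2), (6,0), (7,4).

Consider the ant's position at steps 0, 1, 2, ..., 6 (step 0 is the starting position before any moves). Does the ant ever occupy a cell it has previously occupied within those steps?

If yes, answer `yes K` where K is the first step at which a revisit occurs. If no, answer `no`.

Step 1: on WHITE (5,2): turn R to W, flip to black, move to (5,1). |black|=5 — new cell
Step 2: on WHITE (5,1): turn R to N, flip to black, move to (4,1). |black|=6 — new cell
Step 3: on WHITE (4,1): turn R to E, flip to black, move to (4,2). |black|=7 — new cell
Step 4: on BLACK (4,2): turn L to N, flip to white, move to (3,2). |black|=6 — new cell
Step 5: on WHITE (3,2): turn R to E, flip to black, move to (3,3). |black|=7 — new cell
Step 6: on WHITE (3,3): turn R to S, flip to black, move to (4,3). |black|=8 — new cell
No revisit within 6 steps.

Answer: no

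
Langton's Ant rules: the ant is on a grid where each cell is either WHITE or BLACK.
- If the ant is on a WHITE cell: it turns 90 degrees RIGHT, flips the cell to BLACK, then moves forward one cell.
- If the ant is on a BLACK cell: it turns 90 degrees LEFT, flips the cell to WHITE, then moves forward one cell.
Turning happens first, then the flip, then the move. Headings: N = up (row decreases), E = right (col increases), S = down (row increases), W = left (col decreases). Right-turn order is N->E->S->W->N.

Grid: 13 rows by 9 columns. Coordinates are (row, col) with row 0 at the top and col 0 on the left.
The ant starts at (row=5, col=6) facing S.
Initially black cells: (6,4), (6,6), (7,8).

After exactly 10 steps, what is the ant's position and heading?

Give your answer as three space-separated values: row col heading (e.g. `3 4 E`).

Answer: 6 5 N

Derivation:
Step 1: on WHITE (5,6): turn R to W, flip to black, move to (5,5). |black|=4
Step 2: on WHITE (5,5): turn R to N, flip to black, move to (4,5). |black|=5
Step 3: on WHITE (4,5): turn R to E, flip to black, move to (4,6). |black|=6
Step 4: on WHITE (4,6): turn R to S, flip to black, move to (5,6). |black|=7
Step 5: on BLACK (5,6): turn L to E, flip to white, move to (5,7). |black|=6
Step 6: on WHITE (5,7): turn R to S, flip to black, move to (6,7). |black|=7
Step 7: on WHITE (6,7): turn R to W, flip to black, move to (6,6). |black|=8
Step 8: on BLACK (6,6): turn L to S, flip to white, move to (7,6). |black|=7
Step 9: on WHITE (7,6): turn R to W, flip to black, move to (7,5). |black|=8
Step 10: on WHITE (7,5): turn R to N, flip to black, move to (6,5). |black|=9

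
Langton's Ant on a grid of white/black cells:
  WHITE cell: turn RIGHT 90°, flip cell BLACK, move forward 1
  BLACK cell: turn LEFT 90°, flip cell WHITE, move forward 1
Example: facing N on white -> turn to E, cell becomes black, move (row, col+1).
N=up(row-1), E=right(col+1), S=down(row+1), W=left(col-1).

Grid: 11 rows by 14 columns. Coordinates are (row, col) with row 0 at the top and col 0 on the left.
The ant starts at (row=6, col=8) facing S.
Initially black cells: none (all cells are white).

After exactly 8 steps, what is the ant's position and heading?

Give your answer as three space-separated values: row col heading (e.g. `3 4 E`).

Step 1: on WHITE (6,8): turn R to W, flip to black, move to (6,7). |black|=1
Step 2: on WHITE (6,7): turn R to N, flip to black, move to (5,7). |black|=2
Step 3: on WHITE (5,7): turn R to E, flip to black, move to (5,8). |black|=3
Step 4: on WHITE (5,8): turn R to S, flip to black, move to (6,8). |black|=4
Step 5: on BLACK (6,8): turn L to E, flip to white, move to (6,9). |black|=3
Step 6: on WHITE (6,9): turn R to S, flip to black, move to (7,9). |black|=4
Step 7: on WHITE (7,9): turn R to W, flip to black, move to (7,8). |black|=5
Step 8: on WHITE (7,8): turn R to N, flip to black, move to (6,8). |black|=6

Answer: 6 8 N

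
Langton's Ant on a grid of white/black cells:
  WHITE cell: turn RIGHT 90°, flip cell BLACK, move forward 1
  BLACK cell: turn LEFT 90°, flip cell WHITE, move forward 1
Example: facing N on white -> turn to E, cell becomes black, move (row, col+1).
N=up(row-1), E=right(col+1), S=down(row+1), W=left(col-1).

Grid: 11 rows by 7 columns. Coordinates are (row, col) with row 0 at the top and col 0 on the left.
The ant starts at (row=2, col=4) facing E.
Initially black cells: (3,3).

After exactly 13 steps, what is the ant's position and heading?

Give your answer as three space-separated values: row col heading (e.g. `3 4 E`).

Step 1: on WHITE (2,4): turn R to S, flip to black, move to (3,4). |black|=2
Step 2: on WHITE (3,4): turn R to W, flip to black, move to (3,3). |black|=3
Step 3: on BLACK (3,3): turn L to S, flip to white, move to (4,3). |black|=2
Step 4: on WHITE (4,3): turn R to W, flip to black, move to (4,2). |black|=3
Step 5: on WHITE (4,2): turn R to N, flip to black, move to (3,2). |black|=4
Step 6: on WHITE (3,2): turn R to E, flip to black, move to (3,3). |black|=5
Step 7: on WHITE (3,3): turn R to S, flip to black, move to (4,3). |black|=6
Step 8: on BLACK (4,3): turn L to E, flip to white, move to (4,4). |black|=5
Step 9: on WHITE (4,4): turn R to S, flip to black, move to (5,4). |black|=6
Step 10: on WHITE (5,4): turn R to W, flip to black, move to (5,3). |black|=7
Step 11: on WHITE (5,3): turn R to N, flip to black, move to (4,3). |black|=8
Step 12: on WHITE (4,3): turn R to E, flip to black, move to (4,4). |black|=9
Step 13: on BLACK (4,4): turn L to N, flip to white, move to (3,4). |black|=8

Answer: 3 4 N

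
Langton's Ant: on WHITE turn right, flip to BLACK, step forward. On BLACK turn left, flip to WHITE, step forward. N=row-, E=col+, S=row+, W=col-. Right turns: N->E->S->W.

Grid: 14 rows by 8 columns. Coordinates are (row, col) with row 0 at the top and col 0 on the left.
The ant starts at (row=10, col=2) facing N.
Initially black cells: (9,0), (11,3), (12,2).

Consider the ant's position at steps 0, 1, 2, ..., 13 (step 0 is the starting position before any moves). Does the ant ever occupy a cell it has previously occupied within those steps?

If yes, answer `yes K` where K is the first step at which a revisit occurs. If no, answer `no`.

Answer: yes 6

Derivation:
Step 1: on WHITE (10,2): turn R to E, flip to black, move to (10,3). |black|=4 — new cell
Step 2: on WHITE (10,3): turn R to S, flip to black, move to (11,3). |black|=5 — new cell
Step 3: on BLACK (11,3): turn L to E, flip to white, move to (11,4). |black|=4 — new cell
Step 4: on WHITE (11,4): turn R to S, flip to black, move to (12,4). |black|=5 — new cell
Step 5: on WHITE (12,4): turn R to W, flip to black, move to (12,3). |black|=6 — new cell
Step 6: on WHITE (12,3): turn R to N, flip to black, move to (11,3). |black|=7 — REVISIT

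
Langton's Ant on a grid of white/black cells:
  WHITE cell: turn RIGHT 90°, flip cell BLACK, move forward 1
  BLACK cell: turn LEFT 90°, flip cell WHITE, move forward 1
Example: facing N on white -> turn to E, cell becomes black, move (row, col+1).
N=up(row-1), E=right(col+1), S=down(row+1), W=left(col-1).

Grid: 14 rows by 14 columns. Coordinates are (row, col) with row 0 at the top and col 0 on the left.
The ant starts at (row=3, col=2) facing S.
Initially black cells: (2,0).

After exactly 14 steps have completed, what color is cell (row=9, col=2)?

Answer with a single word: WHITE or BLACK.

Answer: WHITE

Derivation:
Step 1: on WHITE (3,2): turn R to W, flip to black, move to (3,1). |black|=2
Step 2: on WHITE (3,1): turn R to N, flip to black, move to (2,1). |black|=3
Step 3: on WHITE (2,1): turn R to E, flip to black, move to (2,2). |black|=4
Step 4: on WHITE (2,2): turn R to S, flip to black, move to (3,2). |black|=5
Step 5: on BLACK (3,2): turn L to E, flip to white, move to (3,3). |black|=4
Step 6: on WHITE (3,3): turn R to S, flip to black, move to (4,3). |black|=5
Step 7: on WHITE (4,3): turn R to W, flip to black, move to (4,2). |black|=6
Step 8: on WHITE (4,2): turn R to N, flip to black, move to (3,2). |black|=7
Step 9: on WHITE (3,2): turn R to E, flip to black, move to (3,3). |black|=8
Step 10: on BLACK (3,3): turn L to N, flip to white, move to (2,3). |black|=7
Step 11: on WHITE (2,3): turn R to E, flip to black, move to (2,4). |black|=8
Step 12: on WHITE (2,4): turn R to S, flip to black, move to (3,4). |black|=9
Step 13: on WHITE (3,4): turn R to W, flip to black, move to (3,3). |black|=10
Step 14: on WHITE (3,3): turn R to N, flip to black, move to (2,3). |black|=11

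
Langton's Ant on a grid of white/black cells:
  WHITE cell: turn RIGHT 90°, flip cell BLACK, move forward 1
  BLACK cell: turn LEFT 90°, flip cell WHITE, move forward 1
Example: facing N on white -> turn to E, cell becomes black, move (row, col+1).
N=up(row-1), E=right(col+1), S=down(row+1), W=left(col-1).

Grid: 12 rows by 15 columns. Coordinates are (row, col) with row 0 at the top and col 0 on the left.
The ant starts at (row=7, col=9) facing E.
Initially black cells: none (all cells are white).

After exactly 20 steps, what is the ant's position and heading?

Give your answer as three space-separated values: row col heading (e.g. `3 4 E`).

Step 1: on WHITE (7,9): turn R to S, flip to black, move to (8,9). |black|=1
Step 2: on WHITE (8,9): turn R to W, flip to black, move to (8,8). |black|=2
Step 3: on WHITE (8,8): turn R to N, flip to black, move to (7,8). |black|=3
Step 4: on WHITE (7,8): turn R to E, flip to black, move to (7,9). |black|=4
Step 5: on BLACK (7,9): turn L to N, flip to white, move to (6,9). |black|=3
Step 6: on WHITE (6,9): turn R to E, flip to black, move to (6,10). |black|=4
Step 7: on WHITE (6,10): turn R to S, flip to black, move to (7,10). |black|=5
Step 8: on WHITE (7,10): turn R to W, flip to black, move to (7,9). |black|=6
Step 9: on WHITE (7,9): turn R to N, flip to black, move to (6,9). |black|=7
Step 10: on BLACK (6,9): turn L to W, flip to white, move to (6,8). |black|=6
Step 11: on WHITE (6,8): turn R to N, flip to black, move to (5,8). |black|=7
Step 12: on WHITE (5,8): turn R to E, flip to black, move to (5,9). |black|=8
Step 13: on WHITE (5,9): turn R to S, flip to black, move to (6,9). |black|=9
Step 14: on WHITE (6,9): turn R to W, flip to black, move to (6,8). |black|=10
Step 15: on BLACK (6,8): turn L to S, flip to white, move to (7,8). |black|=9
Step 16: on BLACK (7,8): turn L to E, flip to white, move to (7,9). |black|=8
Step 17: on BLACK (7,9): turn L to N, flip to white, move to (6,9). |black|=7
Step 18: on BLACK (6,9): turn L to W, flip to white, move to (6,8). |black|=6
Step 19: on WHITE (6,8): turn R to N, flip to black, move to (5,8). |black|=7
Step 20: on BLACK (5,8): turn L to W, flip to white, move to (5,7). |black|=6

Answer: 5 7 W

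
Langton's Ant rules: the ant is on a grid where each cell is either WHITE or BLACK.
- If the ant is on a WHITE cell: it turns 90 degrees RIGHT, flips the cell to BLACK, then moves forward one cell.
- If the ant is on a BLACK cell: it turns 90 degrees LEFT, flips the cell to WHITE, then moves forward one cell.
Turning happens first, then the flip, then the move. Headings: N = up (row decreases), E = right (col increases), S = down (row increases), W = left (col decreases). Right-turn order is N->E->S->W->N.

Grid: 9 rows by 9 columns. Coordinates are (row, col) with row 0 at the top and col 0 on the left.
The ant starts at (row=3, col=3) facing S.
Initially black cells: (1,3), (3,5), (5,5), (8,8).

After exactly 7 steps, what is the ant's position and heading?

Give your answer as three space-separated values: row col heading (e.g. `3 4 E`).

Step 1: on WHITE (3,3): turn R to W, flip to black, move to (3,2). |black|=5
Step 2: on WHITE (3,2): turn R to N, flip to black, move to (2,2). |black|=6
Step 3: on WHITE (2,2): turn R to E, flip to black, move to (2,3). |black|=7
Step 4: on WHITE (2,3): turn R to S, flip to black, move to (3,3). |black|=8
Step 5: on BLACK (3,3): turn L to E, flip to white, move to (3,4). |black|=7
Step 6: on WHITE (3,4): turn R to S, flip to black, move to (4,4). |black|=8
Step 7: on WHITE (4,4): turn R to W, flip to black, move to (4,3). |black|=9

Answer: 4 3 W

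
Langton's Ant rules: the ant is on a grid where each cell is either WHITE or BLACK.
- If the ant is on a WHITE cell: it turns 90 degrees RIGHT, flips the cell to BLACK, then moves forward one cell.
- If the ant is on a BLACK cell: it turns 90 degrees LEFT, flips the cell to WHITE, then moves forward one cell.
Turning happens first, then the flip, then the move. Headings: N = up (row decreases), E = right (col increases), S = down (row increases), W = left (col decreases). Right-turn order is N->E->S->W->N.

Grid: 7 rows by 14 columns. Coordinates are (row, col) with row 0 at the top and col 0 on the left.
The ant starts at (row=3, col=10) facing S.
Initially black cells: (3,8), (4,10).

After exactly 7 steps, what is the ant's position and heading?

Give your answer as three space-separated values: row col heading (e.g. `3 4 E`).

Step 1: on WHITE (3,10): turn R to W, flip to black, move to (3,9). |black|=3
Step 2: on WHITE (3,9): turn R to N, flip to black, move to (2,9). |black|=4
Step 3: on WHITE (2,9): turn R to E, flip to black, move to (2,10). |black|=5
Step 4: on WHITE (2,10): turn R to S, flip to black, move to (3,10). |black|=6
Step 5: on BLACK (3,10): turn L to E, flip to white, move to (3,11). |black|=5
Step 6: on WHITE (3,11): turn R to S, flip to black, move to (4,11). |black|=6
Step 7: on WHITE (4,11): turn R to W, flip to black, move to (4,10). |black|=7

Answer: 4 10 W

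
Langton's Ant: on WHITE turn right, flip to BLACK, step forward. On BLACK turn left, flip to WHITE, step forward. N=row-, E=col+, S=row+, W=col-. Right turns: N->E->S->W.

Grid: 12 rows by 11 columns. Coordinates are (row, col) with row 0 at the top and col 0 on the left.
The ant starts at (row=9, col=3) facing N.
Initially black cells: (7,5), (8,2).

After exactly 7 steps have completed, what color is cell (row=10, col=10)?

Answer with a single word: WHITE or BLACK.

Step 1: on WHITE (9,3): turn R to E, flip to black, move to (9,4). |black|=3
Step 2: on WHITE (9,4): turn R to S, flip to black, move to (10,4). |black|=4
Step 3: on WHITE (10,4): turn R to W, flip to black, move to (10,3). |black|=5
Step 4: on WHITE (10,3): turn R to N, flip to black, move to (9,3). |black|=6
Step 5: on BLACK (9,3): turn L to W, flip to white, move to (9,2). |black|=5
Step 6: on WHITE (9,2): turn R to N, flip to black, move to (8,2). |black|=6
Step 7: on BLACK (8,2): turn L to W, flip to white, move to (8,1). |black|=5

Answer: WHITE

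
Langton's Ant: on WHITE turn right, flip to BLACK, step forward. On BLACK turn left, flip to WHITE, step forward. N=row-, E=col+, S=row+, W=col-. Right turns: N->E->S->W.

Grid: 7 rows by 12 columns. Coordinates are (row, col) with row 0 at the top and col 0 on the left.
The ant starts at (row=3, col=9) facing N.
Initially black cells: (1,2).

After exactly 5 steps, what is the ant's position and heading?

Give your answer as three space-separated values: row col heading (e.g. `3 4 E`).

Answer: 3 8 W

Derivation:
Step 1: on WHITE (3,9): turn R to E, flip to black, move to (3,10). |black|=2
Step 2: on WHITE (3,10): turn R to S, flip to black, move to (4,10). |black|=3
Step 3: on WHITE (4,10): turn R to W, flip to black, move to (4,9). |black|=4
Step 4: on WHITE (4,9): turn R to N, flip to black, move to (3,9). |black|=5
Step 5: on BLACK (3,9): turn L to W, flip to white, move to (3,8). |black|=4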